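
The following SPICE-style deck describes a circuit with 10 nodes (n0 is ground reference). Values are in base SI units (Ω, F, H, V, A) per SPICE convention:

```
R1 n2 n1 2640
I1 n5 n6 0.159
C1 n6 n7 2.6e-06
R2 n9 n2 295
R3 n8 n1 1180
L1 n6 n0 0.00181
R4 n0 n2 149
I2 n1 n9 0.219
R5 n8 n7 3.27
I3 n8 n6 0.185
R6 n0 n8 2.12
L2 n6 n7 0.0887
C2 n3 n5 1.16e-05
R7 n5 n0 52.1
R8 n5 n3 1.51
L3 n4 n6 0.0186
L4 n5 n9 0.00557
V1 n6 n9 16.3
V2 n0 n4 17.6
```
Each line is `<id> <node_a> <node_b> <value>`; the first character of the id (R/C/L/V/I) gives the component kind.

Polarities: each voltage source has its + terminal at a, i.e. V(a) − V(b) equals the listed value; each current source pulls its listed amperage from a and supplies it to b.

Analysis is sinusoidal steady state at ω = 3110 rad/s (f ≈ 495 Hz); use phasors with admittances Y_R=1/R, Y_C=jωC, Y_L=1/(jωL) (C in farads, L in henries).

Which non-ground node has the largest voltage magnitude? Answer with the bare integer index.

MNA unknowns: 9 node voltages V₁..V_9 plus 2 source currents (V1, V2)
R1: Y=0.0003788+0.000j on G[2,1]
I1: z[5]−=0.159, z[6]+=0.159
C1: Y=0.000+0.008086j on G[6,7]
R2: Y=0.003390+0.000j on G[9,2]
R3: Y=0.0008475+0.000j on G[8,1]
L1: Y=0.000-0.1776j on G[6,0]
R4: Y=0.006711+0.000j on G[0,2]
I2: z[1]−=0.219, z[9]+=0.219
R5: Y=0.3058+0.000j on G[8,7]
I3: z[8]−=0.185, z[6]+=0.185
R6: Y=0.4717+0.000j on G[0,8]
L2: Y=0.000-0.003625j on G[6,7]
C2: Y=0.000+0.03608j on G[3,5]
R7: Y=0.01919+0.000j on G[5,0]
R8: Y=0.6623+0.000j on G[5,3]
L3: Y=0.000-0.01729j on G[4,6]
L4: Y=0.000-0.05773j on G[5,9]
V1: row V6−V9=16.3, i_V1 at 6,9
V2: row V0−V4=17.6, i_V2 at 0,4
solve → V1=-182.9+0.3780j, V2=-12.18+1.225j, V3=-15.21+6.048j, V4=-17.60+0.000j, V5=-15.21+6.048j, V6=-0.9241+3.744j, V7=-0.8095-0.002077j, V8=-0.7548-0.0004045j, V9=-17.22+3.744j
aux → i_V1=-0.3691+0.1246j, i_V2=-0.06472+0.2883j

1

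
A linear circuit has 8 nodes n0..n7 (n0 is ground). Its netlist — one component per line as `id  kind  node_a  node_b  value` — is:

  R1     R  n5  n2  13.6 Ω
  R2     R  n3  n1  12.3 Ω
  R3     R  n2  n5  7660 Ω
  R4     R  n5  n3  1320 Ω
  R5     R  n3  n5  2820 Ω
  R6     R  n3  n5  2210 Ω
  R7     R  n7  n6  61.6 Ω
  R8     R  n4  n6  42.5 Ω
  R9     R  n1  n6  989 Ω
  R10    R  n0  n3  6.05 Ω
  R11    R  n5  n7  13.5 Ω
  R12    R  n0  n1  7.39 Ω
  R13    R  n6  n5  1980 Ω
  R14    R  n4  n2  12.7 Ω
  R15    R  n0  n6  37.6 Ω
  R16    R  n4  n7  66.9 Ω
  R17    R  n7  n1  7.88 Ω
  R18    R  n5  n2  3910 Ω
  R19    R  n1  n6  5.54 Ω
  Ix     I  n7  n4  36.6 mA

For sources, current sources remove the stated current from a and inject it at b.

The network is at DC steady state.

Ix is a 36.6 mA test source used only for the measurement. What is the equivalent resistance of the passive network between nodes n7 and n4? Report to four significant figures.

Apply KCL at each of the 7 non-ground nodes and solve the resulting linear system.
Node n1: branches {R2, R9, R12, R17, R19} → V_1 = -0.006416
Node n2: branches {R1, R3, R14, R18} → V_2 = 0.3366
Node n3: branches {R2, R4, R5, R6, R10} → V_3 = -0.001317
Node n4: branches {R8, R14, R16, Ix} → V_4 = 0.5358
Node n5: branches {R1, R3, R4, R5, R6, R11, R13, R18} → V_5 = 0.1244
Node n6: branches {R7, R8, R9, R13, R15, R19} → V_6 = 0.04083
Node n7: branches {R7, R11, R16, R17, Ix} → V_7 = -0.08410

R_eq = 16.94 Ω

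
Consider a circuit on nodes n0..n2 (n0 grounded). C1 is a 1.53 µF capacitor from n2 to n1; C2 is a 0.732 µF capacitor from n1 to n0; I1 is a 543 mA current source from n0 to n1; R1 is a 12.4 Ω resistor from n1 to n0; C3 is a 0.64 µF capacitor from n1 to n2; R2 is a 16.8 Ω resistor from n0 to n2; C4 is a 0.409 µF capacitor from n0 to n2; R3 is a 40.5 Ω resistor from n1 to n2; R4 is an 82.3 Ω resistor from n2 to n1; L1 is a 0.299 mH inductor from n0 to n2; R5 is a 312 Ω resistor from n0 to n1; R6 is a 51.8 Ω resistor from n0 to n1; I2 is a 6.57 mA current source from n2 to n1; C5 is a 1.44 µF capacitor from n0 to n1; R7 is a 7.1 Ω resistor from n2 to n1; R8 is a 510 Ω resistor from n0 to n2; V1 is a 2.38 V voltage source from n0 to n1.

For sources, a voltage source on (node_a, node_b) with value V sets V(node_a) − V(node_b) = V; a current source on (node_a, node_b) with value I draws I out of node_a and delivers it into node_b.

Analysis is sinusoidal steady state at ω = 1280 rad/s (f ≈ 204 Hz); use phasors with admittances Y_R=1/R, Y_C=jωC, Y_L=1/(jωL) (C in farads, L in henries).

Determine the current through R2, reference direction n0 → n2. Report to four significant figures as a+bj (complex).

0.0007408+0.009728j A

MNA unknowns: 2 node voltages V₁..V_2 plus 1 source current (V1)
C1: Y=0.000+0.001958j on G[2,1]
C2: Y=0.000+0.0009370j on G[1,0]
I1: z[0]−=0.543, z[1]+=0.543
R1: Y=0.08065+0.000j on G[1,0]
C3: Y=0.000+0.0008192j on G[1,2]
R2: Y=0.05952+0.000j on G[0,2]
C4: Y=0.000+0.0005235j on G[0,2]
R3: Y=0.02469+0.000j on G[1,2]
R4: Y=0.01215+0.000j on G[2,1]
L1: Y=0.000-2.613j on G[0,2]
R5: Y=0.003205+0.000j on G[0,1]
R6: Y=0.01931+0.000j on G[0,1]
I2: z[2]−=0.00657, z[1]+=0.00657
C5: Y=0.000+0.001843j on G[0,1]
R7: Y=0.1408+0.000j on G[2,1]
R8: Y=0.001961+0.000j on G[0,2]
V1: row V0−V1=2.38, i_V1 at 0,1
solve → V1=-2.380+0.000j, V2=-0.01245-0.1634j
aux → i_V1=-1.216+0.01585j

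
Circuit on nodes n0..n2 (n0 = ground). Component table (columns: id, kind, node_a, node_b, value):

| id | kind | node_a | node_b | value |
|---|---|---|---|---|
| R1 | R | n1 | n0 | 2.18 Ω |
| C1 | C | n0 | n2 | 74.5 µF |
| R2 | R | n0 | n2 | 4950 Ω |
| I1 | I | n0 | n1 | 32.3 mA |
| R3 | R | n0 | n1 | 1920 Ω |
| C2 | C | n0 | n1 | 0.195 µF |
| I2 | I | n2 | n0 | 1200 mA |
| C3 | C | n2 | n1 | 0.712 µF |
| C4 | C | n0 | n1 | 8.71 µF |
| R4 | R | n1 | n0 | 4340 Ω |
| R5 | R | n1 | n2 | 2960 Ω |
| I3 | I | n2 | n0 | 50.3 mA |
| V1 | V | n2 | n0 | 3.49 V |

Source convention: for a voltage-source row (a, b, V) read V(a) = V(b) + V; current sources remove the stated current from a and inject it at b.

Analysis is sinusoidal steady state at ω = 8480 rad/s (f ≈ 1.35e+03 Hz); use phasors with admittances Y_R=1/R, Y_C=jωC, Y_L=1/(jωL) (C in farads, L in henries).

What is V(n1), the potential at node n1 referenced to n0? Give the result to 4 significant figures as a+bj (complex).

Apply KCL at each of the 2 non-ground nodes and solve the resulting linear system.
Node n1: branches {R1, I1, R3, C2, C3, C4, R4, R5} → V_1 = 0.07847+0.03191j
Node n2: branches {C1, R2, I2, C3, R5, I3, V1} → V_2 = 3.490+0.000j
Source currents: i(V1)=-1.252-2.225j

0.07847+0.03191j V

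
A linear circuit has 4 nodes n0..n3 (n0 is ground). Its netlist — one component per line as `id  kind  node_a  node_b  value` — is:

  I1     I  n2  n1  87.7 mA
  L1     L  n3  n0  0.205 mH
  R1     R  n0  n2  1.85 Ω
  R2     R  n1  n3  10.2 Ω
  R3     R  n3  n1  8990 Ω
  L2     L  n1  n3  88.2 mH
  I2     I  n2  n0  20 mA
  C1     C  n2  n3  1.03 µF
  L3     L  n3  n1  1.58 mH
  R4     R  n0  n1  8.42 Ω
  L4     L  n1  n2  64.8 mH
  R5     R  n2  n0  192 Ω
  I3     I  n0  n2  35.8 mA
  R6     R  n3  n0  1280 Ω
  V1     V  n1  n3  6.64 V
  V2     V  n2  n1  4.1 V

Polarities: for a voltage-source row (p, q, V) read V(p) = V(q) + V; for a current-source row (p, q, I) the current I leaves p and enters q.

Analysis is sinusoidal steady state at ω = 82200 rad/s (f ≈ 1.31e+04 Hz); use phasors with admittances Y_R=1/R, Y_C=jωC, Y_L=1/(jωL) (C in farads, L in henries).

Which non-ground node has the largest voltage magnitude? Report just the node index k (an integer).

Apply KCL at each of the 3 non-ground nodes and solve the resulting linear system.
Node n1: branches {I1, R2, R3, L2, L3, R4, L4, V1, V2} → V_1 = -3.253-0.8824j
Node n2: branches {I1, R1, I2, C1, L4, R5, I3, V2} → V_2 = 0.8470-0.8824j
Node n3: branches {L1, R2, R3, L2, C1, L3, R6, V1} → V_3 = -9.893-0.8824j
Source currents: i(V1)=-0.7118-0.2709j, i(V2)=-0.5341-0.4269j

3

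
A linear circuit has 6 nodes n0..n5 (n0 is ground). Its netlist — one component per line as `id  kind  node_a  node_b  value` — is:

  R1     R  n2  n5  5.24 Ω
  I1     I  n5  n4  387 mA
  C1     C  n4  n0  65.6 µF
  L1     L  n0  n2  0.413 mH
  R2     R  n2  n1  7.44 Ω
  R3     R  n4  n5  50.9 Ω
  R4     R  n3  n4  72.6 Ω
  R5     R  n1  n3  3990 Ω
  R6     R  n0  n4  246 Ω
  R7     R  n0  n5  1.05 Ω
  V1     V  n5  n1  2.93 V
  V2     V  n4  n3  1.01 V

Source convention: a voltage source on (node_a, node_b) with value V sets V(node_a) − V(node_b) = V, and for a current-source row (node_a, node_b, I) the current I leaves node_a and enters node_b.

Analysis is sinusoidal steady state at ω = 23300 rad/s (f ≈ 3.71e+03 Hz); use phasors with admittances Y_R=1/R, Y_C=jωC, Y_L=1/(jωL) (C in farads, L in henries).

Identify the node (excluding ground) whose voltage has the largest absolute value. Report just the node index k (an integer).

1

MNA unknowns: 5 node voltages V₁..V_5 plus 2 source currents (V1, V2)
R1: Y=0.1908+0.000j on G[2,5]
I1: z[5]−=0.387, z[4]+=0.387
C1: Y=0.000+1.528j on G[4,0]
L1: Y=0.000-0.1039j on G[0,2]
R2: Y=0.1344+0.000j on G[2,1]
R3: Y=0.01965+0.000j on G[4,5]
R4: Y=0.01377+0.000j on G[3,4]
R5: Y=0.0002506+0.000j on G[1,3]
R6: Y=0.004065+0.000j on G[0,4]
R7: Y=0.9524+0.000j on G[0,5]
V1: row V5−V1=2.93, i_V1 at 5,1
V2: row V4−V3=1.01, i_V2 at 4,3
solve → V1=-3.265-0.1503j, V2=-1.359-0.5846j, V3=-1.008-0.2485j, V4=0.001938-0.2485j, V5=-0.3350-0.1503j
aux → i_V1=-0.2567+0.05839j, i_V2=-0.01335-2.460e-05j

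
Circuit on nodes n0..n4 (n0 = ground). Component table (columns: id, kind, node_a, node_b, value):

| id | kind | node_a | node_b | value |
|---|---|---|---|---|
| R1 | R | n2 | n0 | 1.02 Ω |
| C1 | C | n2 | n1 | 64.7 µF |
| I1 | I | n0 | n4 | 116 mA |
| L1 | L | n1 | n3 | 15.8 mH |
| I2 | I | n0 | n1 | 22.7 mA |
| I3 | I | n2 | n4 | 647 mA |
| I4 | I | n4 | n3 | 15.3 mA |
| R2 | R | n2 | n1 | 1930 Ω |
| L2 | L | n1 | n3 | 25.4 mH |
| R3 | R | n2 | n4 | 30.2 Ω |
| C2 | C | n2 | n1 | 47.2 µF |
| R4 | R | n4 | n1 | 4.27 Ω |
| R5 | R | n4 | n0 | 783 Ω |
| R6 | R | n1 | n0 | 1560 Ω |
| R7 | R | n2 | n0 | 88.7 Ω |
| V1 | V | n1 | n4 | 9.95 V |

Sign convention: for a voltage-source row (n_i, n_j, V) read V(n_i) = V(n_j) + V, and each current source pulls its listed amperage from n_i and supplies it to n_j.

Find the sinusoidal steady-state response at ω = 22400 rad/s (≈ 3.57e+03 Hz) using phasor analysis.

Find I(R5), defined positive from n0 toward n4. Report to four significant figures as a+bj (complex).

0.01250+0.0005733j A

MNA unknowns: 4 node voltages V₁..V_4 plus 1 source current (V1)
R1: Y=0.9804+0.000j on G[2,0]
C1: Y=0.000+1.449j on G[2,1]
I1: z[0]−=0.116, z[4]+=0.116
L1: Y=0.000-0.002825j on G[1,3]
I2: z[0]−=0.0227, z[1]+=0.0227
I3: z[2]−=0.647, z[4]+=0.647
I4: z[4]−=0.0153, z[3]+=0.0153
R2: Y=0.0005181+0.000j on G[2,1]
L2: Y=0.000-0.001758j on G[1,3]
R3: Y=0.03311+0.000j on G[2,4]
C2: Y=0.000+1.057j on G[2,1]
R4: Y=0.2342+0.000j on G[4,1]
R5: Y=0.001277+0.000j on G[4,0]
R6: Y=0.0006410+0.000j on G[1,0]
R7: Y=0.01127+0.000j on G[2,0]
V1: row V1−V4=9.95, i_V1 at 1,4
solve → V1=0.1588-0.4489j, V2=0.1524+0.0008683j, V3=0.1588+2.889j, V4=-9.791-0.4489j
aux → i_V1=-3.420-0.01547j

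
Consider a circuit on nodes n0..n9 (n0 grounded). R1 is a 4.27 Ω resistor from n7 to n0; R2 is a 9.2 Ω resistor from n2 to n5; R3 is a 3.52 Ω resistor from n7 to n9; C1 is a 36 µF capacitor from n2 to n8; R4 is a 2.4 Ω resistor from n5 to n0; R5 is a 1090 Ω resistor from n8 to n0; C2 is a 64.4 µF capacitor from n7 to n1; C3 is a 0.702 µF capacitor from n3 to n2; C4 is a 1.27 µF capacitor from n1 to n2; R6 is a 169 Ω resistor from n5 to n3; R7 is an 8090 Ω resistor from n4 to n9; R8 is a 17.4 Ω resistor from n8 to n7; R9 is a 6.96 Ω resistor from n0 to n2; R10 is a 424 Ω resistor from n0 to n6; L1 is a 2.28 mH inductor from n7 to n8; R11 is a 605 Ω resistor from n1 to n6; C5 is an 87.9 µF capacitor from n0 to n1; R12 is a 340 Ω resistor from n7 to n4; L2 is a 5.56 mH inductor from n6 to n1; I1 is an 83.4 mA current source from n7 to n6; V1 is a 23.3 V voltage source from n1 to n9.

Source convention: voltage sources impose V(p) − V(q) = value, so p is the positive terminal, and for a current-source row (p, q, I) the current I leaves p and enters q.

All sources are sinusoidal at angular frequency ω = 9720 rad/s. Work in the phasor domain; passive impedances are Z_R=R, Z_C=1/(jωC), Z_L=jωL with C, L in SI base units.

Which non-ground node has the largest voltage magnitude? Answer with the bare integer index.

Element admittances at ω=9720 rad/s:
  Y(R1) = 0.2342+0.000j S between n7,n0
  Y(R2) = 0.1087+0.000j S between n2,n5
  Y(R3) = 0.2841+0.000j S between n7,n9
  Y(C1) = 0.000+0.3499j S between n2,n8
  Y(R4) = 0.4167+0.000j S between n5,n0
  Y(R5) = 0.0009174+0.000j S between n8,n0
  Y(C2) = 0.000+0.6260j S between n7,n1
  Y(C3) = 0.000+0.006823j S between n3,n2
  Y(C4) = 0.000+0.01234j S between n1,n2
  Y(R6) = 0.005917+0.000j S between n5,n3
  Y(R7) = 0.0001236+0.000j S between n4,n9
  Y(R8) = 0.05747+0.000j S between n8,n7
  Y(R9) = 0.1437+0.000j S between n0,n2
  Y(R10) = 0.002358+0.000j S between n0,n6
  Y(L1) = 0.000-0.04512j S between n7,n8
  Y(R11) = 0.001653+0.000j S between n1,n6
  Y(C5) = 0.000+0.8544j S between n0,n1
  Y(R12) = 0.002941+0.000j S between n7,n4
  Y(L2) = 0.000-0.01850j S between n6,n1
  I1: injects 0.0834 A into n6 (from n7)
  V1: constraint V(n1)−V(n9) = 23.3
Assemble and solve the 10×10 MNA system:
  V(n1)=-1.484-1.973j  V(n2)=-1.034+1.543j  V(n3)=-1.291+0.6189j  V(n4)=-6.907+3.622j  V(n5)=-0.2260+0.3225j  V(n6)=-0.7515+2.564j  V(n7)=-6.155+3.858j  V(n8)=-0.0008964+2.360j  V(n9)=-24.78-1.973j
  i(V1)=-5.294-1.657j

9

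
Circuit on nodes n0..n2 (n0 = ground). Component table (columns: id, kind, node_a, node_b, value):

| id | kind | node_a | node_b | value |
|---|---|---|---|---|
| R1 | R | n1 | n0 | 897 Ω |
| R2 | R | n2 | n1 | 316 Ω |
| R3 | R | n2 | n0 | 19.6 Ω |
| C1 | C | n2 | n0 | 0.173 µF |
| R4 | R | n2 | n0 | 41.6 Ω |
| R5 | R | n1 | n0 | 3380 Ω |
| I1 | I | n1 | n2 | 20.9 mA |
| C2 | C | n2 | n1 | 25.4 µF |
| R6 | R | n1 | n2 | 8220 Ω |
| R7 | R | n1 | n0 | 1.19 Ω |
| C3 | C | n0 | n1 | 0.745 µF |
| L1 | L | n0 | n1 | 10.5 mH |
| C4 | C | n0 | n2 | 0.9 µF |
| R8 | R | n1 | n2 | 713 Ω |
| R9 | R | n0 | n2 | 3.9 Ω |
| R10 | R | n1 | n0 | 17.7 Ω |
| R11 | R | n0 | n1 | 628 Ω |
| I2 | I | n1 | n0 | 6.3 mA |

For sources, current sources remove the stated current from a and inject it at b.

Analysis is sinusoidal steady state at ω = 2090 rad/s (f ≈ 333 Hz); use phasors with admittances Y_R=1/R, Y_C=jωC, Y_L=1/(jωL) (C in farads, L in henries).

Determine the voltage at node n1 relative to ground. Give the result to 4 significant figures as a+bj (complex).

MNA unknowns: 2 node voltages V₁..V_2
R1: Y=0.001115+0.000j on G[1,0]
R2: Y=0.003165+0.000j on G[2,1]
R3: Y=0.05102+0.000j on G[2,0]
C1: Y=0.000+0.0003616j on G[2,0]
R4: Y=0.02404+0.000j on G[2,0]
R5: Y=0.0002959+0.000j on G[1,0]
I1: z[1]−=0.0209, z[2]+=0.0209
C2: Y=0.000+0.05309j on G[2,1]
R6: Y=0.0001217+0.000j on G[1,2]
R7: Y=0.8403+0.000j on G[1,0]
C3: Y=0.000+0.001557j on G[0,1]
L1: Y=0.000-0.04557j on G[0,1]
C4: Y=0.000+0.001881j on G[0,2]
R8: Y=0.001403+0.000j on G[1,2]
R9: Y=0.2564+0.000j on G[0,2]
R10: Y=0.05650+0.000j on G[1,0]
R11: Y=0.001592+0.000j on G[0,1]
I2: z[1]−=0.0063, z[0]+=0.0063
solve → V1=-0.02890+0.003670j, V2=0.05885-0.01420j

-0.02890+0.003670j V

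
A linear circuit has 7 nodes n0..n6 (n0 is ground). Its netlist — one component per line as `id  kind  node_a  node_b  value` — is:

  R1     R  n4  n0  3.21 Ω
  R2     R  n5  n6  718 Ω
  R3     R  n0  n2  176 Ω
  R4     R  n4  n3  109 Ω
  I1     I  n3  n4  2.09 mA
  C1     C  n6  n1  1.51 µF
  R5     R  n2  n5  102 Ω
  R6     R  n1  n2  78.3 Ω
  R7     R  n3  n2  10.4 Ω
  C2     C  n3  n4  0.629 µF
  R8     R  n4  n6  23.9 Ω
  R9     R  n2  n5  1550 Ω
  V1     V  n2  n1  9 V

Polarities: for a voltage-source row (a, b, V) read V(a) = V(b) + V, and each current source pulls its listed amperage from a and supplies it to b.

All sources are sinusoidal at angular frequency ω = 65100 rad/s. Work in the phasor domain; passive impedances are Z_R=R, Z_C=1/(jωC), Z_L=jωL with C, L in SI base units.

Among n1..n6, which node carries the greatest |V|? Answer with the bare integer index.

MNA unknowns: 6 node voltages V₁..V_6 plus 1 source current (V1)
R1: Y=0.3115+0.000j on G[4,0]
R2: Y=0.001393+0.000j on G[5,6]
R3: Y=0.005682+0.000j on G[0,2]
R4: Y=0.009174+0.000j on G[4,3]
I1: z[3]−=0.00209, z[4]+=0.00209
C1: Y=0.000+0.09830j on G[6,1]
R5: Y=0.009804+0.000j on G[2,5]
R6: Y=0.01277+0.000j on G[1,2]
R7: Y=0.09615+0.000j on G[3,2]
C2: Y=0.000+0.04095j on G[3,4]
R8: Y=0.04184+0.000j on G[4,6]
R9: Y=0.0006452+0.000j on G[2,5]
V1: row V2−V1=9, i_V1 at 2,1
solve → V1=-4.627-0.9611j, V2=4.373-0.9611j, V3=3.133-2.125j, V4=-0.07976+0.01753j, V5=3.444-1.145j, V6=-3.525-2.526j
aux → i_V1=-0.2688-0.1084j

1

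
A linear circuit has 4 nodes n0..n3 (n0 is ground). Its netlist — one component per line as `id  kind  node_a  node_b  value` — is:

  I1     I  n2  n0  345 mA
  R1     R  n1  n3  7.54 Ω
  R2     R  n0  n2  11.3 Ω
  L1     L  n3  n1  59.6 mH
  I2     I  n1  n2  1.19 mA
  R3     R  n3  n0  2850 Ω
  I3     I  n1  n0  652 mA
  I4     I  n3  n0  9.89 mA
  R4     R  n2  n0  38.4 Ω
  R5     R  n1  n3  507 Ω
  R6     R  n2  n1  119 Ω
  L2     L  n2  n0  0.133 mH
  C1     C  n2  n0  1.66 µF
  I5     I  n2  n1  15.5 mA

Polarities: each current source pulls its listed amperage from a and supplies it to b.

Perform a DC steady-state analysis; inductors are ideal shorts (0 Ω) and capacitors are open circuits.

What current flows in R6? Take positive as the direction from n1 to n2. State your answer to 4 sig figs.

Apply KCL at each of the 3 non-ground nodes and solve the resulting linear system.
Node n1: branches {R1, L1, I2, I3, R5, R6, I5} → V_1 = -73.97
Node n2: branches {I1, R2, I2, R4, R6, L2, C1, I5} → V_2 = 0.000
Node n3: branches {R1, L1, R3, I4, R5} → V_3 = -73.97
Source currents: i(L1)=0.01607, i(L2)=-0.9809

-0.6216 A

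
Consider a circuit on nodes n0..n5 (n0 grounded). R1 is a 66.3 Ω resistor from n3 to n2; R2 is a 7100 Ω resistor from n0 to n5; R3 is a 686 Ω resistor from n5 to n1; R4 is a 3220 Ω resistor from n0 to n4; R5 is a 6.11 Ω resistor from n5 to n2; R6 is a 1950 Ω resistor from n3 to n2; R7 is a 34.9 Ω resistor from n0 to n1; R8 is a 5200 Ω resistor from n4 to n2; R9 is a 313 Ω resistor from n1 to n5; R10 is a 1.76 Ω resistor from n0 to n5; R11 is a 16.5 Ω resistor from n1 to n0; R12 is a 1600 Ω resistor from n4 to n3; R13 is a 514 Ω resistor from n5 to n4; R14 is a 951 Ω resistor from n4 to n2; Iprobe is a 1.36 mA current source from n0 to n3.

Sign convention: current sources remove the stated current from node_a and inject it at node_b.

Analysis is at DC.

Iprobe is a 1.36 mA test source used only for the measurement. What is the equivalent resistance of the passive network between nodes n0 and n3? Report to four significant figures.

R_eq = 69.56 Ω

Apply KCL at each of the 5 non-ground nodes and solve the resulting linear system.
Node n1: branches {R3, R7, R9, R11} → V_1 = 0.0001171
Node n2: branches {R1, R5, R6, R8, R14} → V_2 = 0.01045
Node n3: branches {R1, R6, R12, Iprobe} → V_3 = 0.09460
Node n4: branches {R4, R8, R12, R13, R14} → V_4 = 0.01860
Node n5: branches {R2, R3, R5, R9, R10, R13} → V_5 = 0.002364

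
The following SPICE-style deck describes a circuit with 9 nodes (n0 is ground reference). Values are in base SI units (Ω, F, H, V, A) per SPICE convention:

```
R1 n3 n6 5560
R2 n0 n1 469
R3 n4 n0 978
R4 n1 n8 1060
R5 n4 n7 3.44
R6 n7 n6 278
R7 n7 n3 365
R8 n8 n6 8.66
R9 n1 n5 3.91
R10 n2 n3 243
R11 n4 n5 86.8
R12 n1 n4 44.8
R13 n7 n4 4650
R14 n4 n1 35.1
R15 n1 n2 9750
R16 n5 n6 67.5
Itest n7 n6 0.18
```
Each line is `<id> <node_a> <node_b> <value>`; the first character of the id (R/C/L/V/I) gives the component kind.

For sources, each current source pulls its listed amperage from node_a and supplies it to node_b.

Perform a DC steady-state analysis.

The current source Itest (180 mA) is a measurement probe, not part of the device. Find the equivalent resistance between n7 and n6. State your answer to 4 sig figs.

Apply KCL at each of the 8 non-ground nodes and solve the resulting linear system.
Node n1: branches {R2, R4, R9, R12, R14, R15} → V_1 = 0.6775
Node n2: branches {R10, R15} → V_2 = -1.063
Node n3: branches {R1, R7, R10} → V_3 = -1.106
Node n4: branches {R3, R5, R11, R12, R13, R14} → V_4 = -1.413
Node n5: branches {R9, R11, R16} → V_5 = 1.066
Node n6: branches {R1, R6, R8, R16, Itest} → V_6 = 9.702
Node n7: branches {R5, R6, R7, R13, Itest} → V_7 = -1.881
Node n8: branches {R4, R8} → V_8 = 9.629

R_eq = 64.35 Ω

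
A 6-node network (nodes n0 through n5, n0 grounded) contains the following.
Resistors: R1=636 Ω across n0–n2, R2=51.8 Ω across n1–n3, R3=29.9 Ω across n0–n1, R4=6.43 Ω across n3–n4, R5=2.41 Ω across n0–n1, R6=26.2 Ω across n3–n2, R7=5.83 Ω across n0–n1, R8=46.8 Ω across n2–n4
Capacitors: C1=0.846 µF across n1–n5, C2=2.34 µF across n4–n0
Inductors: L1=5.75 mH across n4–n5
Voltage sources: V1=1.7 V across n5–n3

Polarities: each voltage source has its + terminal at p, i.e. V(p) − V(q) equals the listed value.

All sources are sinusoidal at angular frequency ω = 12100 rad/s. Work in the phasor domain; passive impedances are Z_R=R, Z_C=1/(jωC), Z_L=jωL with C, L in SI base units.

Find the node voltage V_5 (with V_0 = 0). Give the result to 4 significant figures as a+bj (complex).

1.343-0.1242j V

Element admittances at ω=12100 rad/s:
  Y(R1) = 0.001572+0.000j S between n0,n2
  Y(R2) = 0.01931+0.000j S between n1,n3
  Y(R3) = 0.03344+0.000j S between n0,n1
  Y(R4) = 0.1555+0.000j S between n3,n4
  Y(C1) = 0.000+0.01024j S between n1,n5
  Y(R5) = 0.4149+0.000j S between n0,n1
  Y(L1) = 0.000-0.01437j S between n4,n5
  Y(C2) = 0.000+0.02831j S between n4,n0
  Y(R6) = 0.03817+0.000j S between n3,n2
  Y(R7) = 0.1715+0.000j S between n0,n1
  Y(R8) = 0.02137+0.000j S between n2,n4
  V1: constraint V(n5)−V(n3) = 1.7
Assemble and solve the 6×6 MNA system:
  V(n1)=-0.008510+0.01789j  V(n2)=-0.3571-0.1496j  V(n3)=-0.3571-0.1242j  V(n4)=-0.3834-0.2061j  V(n5)=1.343-0.1242j
  i(V1)=-0.002632+0.01098j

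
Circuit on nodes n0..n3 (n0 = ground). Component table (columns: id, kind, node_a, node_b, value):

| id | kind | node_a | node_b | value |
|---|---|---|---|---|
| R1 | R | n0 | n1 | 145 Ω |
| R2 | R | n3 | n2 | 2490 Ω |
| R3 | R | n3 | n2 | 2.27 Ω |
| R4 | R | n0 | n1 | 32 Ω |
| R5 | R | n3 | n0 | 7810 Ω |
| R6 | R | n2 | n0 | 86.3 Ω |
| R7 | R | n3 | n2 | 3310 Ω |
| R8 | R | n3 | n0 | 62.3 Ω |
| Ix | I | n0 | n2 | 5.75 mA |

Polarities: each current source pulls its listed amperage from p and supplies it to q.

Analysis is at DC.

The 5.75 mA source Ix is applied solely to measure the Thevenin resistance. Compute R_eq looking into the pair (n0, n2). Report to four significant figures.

MNA unknowns: 3 node voltages V₁..V_3
R1: Y=0.006897 on G[0,1]
R2: Y=0.0004016 on G[3,2]
R3: Y=0.4405 on G[3,2]
R4: Y=0.03125 on G[0,1]
R5: Y=0.0001280 on G[3,0]
R6: Y=0.01159 on G[2,0]
R7: Y=0.0003021 on G[3,2]
R8: Y=0.01605 on G[3,0]
Ix: z[0]−=0.00575, z[2]+=0.00575
solve → V1=0.000, V2=0.2114, V3=0.2040

R_eq = 36.77 Ω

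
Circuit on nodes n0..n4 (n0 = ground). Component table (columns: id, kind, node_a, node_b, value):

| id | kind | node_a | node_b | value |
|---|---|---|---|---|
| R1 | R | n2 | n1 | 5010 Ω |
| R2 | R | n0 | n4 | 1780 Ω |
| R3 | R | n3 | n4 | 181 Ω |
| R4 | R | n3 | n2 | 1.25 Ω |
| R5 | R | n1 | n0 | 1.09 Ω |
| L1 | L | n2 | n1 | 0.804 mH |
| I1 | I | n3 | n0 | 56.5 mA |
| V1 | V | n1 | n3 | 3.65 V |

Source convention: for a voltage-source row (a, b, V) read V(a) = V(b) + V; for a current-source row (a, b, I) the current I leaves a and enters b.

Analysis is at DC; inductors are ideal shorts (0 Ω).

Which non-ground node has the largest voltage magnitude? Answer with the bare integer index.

Element admittances at DC:
  Y(R1) = 0.0001996 S between n2,n1
  Y(R2) = 0.0005618 S between n0,n4
  Y(R3) = 0.005525 S between n3,n4
  Y(R4) = 0.8000 S between n3,n2
  Y(R5) = 0.9174 S between n1,n0
  L1: short n2↔n1 (DC inductor)
  I1: injects 0.0565 A into n0 (from n3)
  V1: constraint V(n1)−V(n3) = 3.65
Assemble and solve the 6×6 MNA system:
  V(n1)=-0.05952  V(n2)=-0.05952  V(n3)=-3.710  V(n4)=-3.367
  i(L1)=-2.920  i(V1)=-2.865

3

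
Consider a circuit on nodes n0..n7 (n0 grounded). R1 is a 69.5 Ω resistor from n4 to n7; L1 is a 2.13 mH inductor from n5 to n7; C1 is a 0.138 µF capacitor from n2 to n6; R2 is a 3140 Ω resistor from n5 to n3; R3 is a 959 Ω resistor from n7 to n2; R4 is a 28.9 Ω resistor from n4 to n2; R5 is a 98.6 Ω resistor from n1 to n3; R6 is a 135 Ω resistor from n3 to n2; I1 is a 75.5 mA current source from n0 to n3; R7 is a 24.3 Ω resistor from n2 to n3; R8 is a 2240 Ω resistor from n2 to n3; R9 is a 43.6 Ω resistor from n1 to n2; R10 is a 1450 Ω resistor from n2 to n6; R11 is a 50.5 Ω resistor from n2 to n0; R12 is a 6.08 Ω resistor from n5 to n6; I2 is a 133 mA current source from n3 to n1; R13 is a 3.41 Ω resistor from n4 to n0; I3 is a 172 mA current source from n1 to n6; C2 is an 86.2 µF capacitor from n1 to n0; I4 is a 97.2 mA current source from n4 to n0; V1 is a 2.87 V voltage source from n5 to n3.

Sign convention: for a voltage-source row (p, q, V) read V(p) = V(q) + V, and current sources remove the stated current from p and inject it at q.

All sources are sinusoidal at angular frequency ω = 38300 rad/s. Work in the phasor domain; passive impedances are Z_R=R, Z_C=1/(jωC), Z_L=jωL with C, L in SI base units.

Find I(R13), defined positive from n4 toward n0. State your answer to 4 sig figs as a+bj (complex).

Element admittances at ω=38300 rad/s:
  Y(R1) = 0.01439+0.000j S between n4,n7
  Y(L1) = 0.000-0.01226j S between n5,n7
  Y(C1) = 0.000+0.005285j S between n2,n6
  Y(R2) = 0.0003185+0.000j S between n5,n3
  Y(R3) = 0.001043+0.000j S between n7,n2
  Y(R4) = 0.03460+0.000j S between n4,n2
  Y(R5) = 0.01014+0.000j S between n1,n3
  Y(R6) = 0.007407+0.000j S between n3,n2
  I1: injects 0.0755 A into n3 (from n0)
  Y(R7) = 0.04115+0.000j S between n2,n3
  Y(R8) = 0.0004464+0.000j S between n2,n3
  Y(R9) = 0.02294+0.000j S between n1,n2
  Y(R10) = 0.0006897+0.000j S between n2,n6
  Y(R11) = 0.01980+0.000j S between n2,n0
  Y(R12) = 0.1645+0.000j S between n5,n6
  I2: injects 0.133 A into n1 (from n3)
  Y(R13) = 0.2933+0.000j S between n4,n0
  I3: injects 0.172 A into n6 (from n1)
  Y(C2) = 0.000+3.301j S between n1,n0
  I4: injects 0.0972 A into n0 (from n4)
  V1: constraint V(n5)−V(n3) = 2.87
Assemble and solve the 8×8 MNA system:
  V(n1)=0.003489+0.0004894j  V(n2)=0.7692+0.3277j  V(n3)=1.958+0.3963j  V(n4)=-0.1204-0.06141j  V(n5)=4.828+0.3963j  V(n6)=5.849+0.2335j  V(n7)=2.041-2.249j
  i(V1)=0.1347+0.007377j

-0.03532-0.01801j A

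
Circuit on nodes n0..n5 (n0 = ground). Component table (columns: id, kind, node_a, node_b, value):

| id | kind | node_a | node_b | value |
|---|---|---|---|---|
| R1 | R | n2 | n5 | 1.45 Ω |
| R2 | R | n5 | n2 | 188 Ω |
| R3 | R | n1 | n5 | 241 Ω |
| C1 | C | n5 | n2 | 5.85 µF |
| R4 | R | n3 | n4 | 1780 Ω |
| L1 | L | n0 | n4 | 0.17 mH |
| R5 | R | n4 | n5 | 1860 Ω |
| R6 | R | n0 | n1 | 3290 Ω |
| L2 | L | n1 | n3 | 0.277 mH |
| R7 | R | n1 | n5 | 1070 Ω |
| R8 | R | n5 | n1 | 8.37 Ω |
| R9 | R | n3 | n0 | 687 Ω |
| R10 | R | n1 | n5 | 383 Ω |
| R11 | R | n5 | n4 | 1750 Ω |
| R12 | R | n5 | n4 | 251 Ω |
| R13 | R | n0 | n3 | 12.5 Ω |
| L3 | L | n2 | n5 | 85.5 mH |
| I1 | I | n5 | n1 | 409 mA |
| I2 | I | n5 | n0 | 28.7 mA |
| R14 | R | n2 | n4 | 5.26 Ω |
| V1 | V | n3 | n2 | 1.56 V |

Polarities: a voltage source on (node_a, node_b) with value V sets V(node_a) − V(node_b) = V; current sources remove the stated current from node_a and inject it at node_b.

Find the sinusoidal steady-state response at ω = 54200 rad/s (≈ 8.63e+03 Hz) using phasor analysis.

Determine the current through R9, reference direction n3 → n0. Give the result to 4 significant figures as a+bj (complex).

MNA unknowns: 5 node voltages V₁..V_5 plus 1 source current (V1)
R1: Y=0.6897+0.000j on G[2,5]
R2: Y=0.005319+0.000j on G[5,2]
R3: Y=0.004149+0.000j on G[1,5]
C1: Y=0.000+0.3171j on G[5,2]
R4: Y=0.0005618+0.000j on G[3,4]
L1: Y=0.000-0.1085j on G[0,4]
R5: Y=0.0005376+0.000j on G[4,5]
R6: Y=0.0003040+0.000j on G[0,1]
L2: Y=0.000-0.06661j on G[1,3]
R7: Y=0.0009346+0.000j on G[1,5]
R8: Y=0.1195+0.000j on G[5,1]
R9: Y=0.001456+0.000j on G[3,0]
R10: Y=0.002611+0.000j on G[1,5]
R11: Y=0.0005714+0.000j on G[5,4]
R12: Y=0.003984+0.000j on G[5,4]
R13: Y=0.08000+0.000j on G[0,3]
L3: Y=0.000-0.0002158j on G[2,5]
I1: z[5]−=0.409, z[1]+=0.409
I2: z[5]−=0.0287, z[0]+=0.0287
R14: Y=0.1901+0.000j on G[2,4]
V1: row V3−V2=1.56, i_V1 at 3,2
solve → V1=1.898+0.2018j, V2=-0.8638-0.5622j, V3=0.6962-0.5622j, V4=-0.4214-0.7923j, V5=-0.9139-0.4270j
aux → i_V1=-0.006451-0.03436j

0.001013-0.0008183j A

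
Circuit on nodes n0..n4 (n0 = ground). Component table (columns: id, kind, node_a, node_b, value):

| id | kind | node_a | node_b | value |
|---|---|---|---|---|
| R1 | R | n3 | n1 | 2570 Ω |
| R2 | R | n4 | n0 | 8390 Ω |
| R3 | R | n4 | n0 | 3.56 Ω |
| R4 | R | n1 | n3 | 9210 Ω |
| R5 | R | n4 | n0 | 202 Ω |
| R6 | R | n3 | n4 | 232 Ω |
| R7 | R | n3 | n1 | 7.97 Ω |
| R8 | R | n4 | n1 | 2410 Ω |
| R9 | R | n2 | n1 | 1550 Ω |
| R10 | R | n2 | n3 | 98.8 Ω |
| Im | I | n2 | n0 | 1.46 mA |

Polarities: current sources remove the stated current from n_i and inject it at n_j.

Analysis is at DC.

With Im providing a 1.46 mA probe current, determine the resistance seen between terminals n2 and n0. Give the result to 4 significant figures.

R_eq = 308.0 Ω

Element admittances at DC:
  Y(R1) = 0.0003891 S between n3,n1
  Y(R2) = 0.0001192 S between n4,n0
  Y(R3) = 0.2809 S between n4,n0
  Y(R4) = 0.0001086 S between n1,n3
  Y(R5) = 0.004950 S between n4,n0
  Y(R6) = 0.004310 S between n3,n4
  Y(R7) = 0.1255 S between n3,n1
  Y(R8) = 0.0004149 S between n4,n1
  Y(R9) = 0.0006452 S between n2,n1
  Y(R10) = 0.01012 S between n2,n3
  Im: injects 0.00146 A into n0 (from n2)
Assemble and solve the 4×4 MNA system:
  V(n1)=-0.3138  V(n2)=-0.4497  V(n3)=-0.3141  V(n4)=-0.005105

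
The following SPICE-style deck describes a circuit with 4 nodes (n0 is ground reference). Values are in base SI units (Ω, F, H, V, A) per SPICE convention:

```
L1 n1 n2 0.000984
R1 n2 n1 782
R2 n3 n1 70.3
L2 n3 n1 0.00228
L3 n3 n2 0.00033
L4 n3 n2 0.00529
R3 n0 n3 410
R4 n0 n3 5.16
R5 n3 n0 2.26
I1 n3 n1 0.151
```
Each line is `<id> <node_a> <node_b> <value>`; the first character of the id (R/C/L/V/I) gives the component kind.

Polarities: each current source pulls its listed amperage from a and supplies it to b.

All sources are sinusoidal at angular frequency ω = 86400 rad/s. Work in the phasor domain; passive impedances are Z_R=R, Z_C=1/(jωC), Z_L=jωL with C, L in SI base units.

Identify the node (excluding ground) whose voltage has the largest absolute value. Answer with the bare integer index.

1

Apply KCL at each of the 3 non-ground nodes and solve the resulting linear system.
Node n1: branches {L1, R1, R2, L2, I1} → V_1 = 5.368+5.035j
Node n2: branches {L1, R1, L3, L4} → V_2 = 1.191+1.317j
Node n3: branches {R2, L2, L3, L4, R3, R4, R5, I1} → V_3 = 0.000+0.000j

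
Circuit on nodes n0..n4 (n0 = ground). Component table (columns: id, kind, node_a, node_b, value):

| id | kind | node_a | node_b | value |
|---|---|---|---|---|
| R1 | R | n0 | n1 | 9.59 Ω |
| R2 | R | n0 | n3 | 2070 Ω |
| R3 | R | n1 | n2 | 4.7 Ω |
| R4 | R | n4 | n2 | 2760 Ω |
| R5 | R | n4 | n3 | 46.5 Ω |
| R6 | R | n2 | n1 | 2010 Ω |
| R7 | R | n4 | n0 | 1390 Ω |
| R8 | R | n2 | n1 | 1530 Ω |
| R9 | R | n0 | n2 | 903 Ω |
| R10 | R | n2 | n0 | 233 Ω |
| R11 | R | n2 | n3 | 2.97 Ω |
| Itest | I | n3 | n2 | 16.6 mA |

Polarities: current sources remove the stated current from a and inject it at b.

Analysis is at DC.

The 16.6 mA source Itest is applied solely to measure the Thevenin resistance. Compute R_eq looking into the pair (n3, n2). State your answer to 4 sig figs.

MNA unknowns: 4 node voltages V₁..V_4
R1: Y=0.1043 on G[0,1]
R2: Y=0.0004831 on G[0,3]
R3: Y=0.2128 on G[1,2]
R4: Y=0.0003623 on G[4,2]
R5: Y=0.02151 on G[4,3]
R6: Y=0.0004975 on G[2,1]
R7: Y=0.0007194 on G[4,0]
R8: Y=0.0006536 on G[2,1]
R9: Y=0.001107 on G[0,2]
R10: Y=0.004292 on G[2,0]
R11: Y=0.3367 on G[2,3]
Itest: z[3]−=0.0166, z[2]+=0.0166
solve → V1=0.0005027, V2=0.0007477, V3=-0.04834, V4=-0.04601

R_eq = 2.957 Ω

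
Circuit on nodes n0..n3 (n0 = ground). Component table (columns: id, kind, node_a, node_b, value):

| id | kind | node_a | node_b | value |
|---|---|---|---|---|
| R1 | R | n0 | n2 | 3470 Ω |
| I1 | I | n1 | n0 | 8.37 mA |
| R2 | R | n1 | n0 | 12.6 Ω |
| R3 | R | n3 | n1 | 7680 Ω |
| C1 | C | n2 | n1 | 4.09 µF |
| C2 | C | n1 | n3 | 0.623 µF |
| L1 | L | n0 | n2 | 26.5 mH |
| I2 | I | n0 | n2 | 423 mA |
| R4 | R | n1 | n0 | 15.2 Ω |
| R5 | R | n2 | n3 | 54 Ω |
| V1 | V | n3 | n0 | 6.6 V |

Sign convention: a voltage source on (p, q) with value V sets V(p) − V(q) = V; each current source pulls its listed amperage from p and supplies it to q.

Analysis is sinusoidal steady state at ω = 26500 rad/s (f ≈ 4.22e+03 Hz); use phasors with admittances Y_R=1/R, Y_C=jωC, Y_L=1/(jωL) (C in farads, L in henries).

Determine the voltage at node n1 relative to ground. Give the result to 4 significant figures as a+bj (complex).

MNA unknowns: 3 node voltages V₁..V_3 plus 1 source current (V1)
R1: Y=0.0002882+0.000j on G[0,2]
I1: z[1]−=0.00837, z[0]+=0.00837
R2: Y=0.07937+0.000j on G[1,0]
R3: Y=0.0001302+0.000j on G[3,1]
C1: Y=0.000+0.1084j on G[2,1]
C2: Y=0.000+0.01651j on G[1,3]
L1: Y=0.000-0.001424j on G[0,2]
I2: z[0]−=0.423, z[2]+=0.423
R4: Y=0.06579+0.000j on G[1,0]
R5: Y=0.01852+0.000j on G[2,3]
V1: row V3−V0=6.6, i_V1 at 3,0
solve → V1=3.319+0.8673j, V2=3.982-3.518j, V3=6.600+0.000j
aux → i_V1=-0.06324-0.1192j

3.319+0.8673j V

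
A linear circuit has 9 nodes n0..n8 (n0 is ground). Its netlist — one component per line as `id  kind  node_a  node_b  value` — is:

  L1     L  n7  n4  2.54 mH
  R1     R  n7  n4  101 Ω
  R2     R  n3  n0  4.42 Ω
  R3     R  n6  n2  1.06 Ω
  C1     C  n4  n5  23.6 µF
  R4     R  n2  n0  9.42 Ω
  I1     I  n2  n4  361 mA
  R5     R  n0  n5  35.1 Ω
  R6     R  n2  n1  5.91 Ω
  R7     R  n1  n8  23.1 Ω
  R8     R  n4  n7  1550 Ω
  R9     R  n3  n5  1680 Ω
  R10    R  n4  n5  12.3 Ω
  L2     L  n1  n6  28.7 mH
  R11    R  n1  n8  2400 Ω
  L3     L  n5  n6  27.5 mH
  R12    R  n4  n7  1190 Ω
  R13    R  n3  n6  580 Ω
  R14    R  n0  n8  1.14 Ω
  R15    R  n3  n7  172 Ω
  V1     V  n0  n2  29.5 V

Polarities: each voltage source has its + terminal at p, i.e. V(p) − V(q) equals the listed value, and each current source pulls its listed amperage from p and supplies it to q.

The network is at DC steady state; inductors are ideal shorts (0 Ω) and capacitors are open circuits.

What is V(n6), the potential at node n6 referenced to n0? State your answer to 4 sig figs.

-27.29 V

Element admittances at DC:
  L1: short n7↔n4 (DC inductor)
  Y(R1) = 0.009901 S between n7,n4
  Y(R2) = 0.2262 S between n3,n0
  Y(R3) = 0.9434 S between n6,n2
  Y(C1) = 0.000 S between n4,n5
  Y(R4) = 0.1062 S between n2,n0
  I1: injects 0.361 A into n4 (from n2)
  Y(R5) = 0.02849 S between n0,n5
  Y(R6) = 0.1692 S between n2,n1
  Y(R7) = 0.04329 S between n1,n8
  Y(R8) = 0.0006452 S between n4,n7
  Y(R9) = 0.0005952 S between n3,n5
  Y(R10) = 0.08130 S between n4,n5
  L2: short n1↔n6 (DC inductor)
  Y(R11) = 0.0004167 S between n1,n8
  L3: short n5↔n6 (DC inductor)
  Y(R12) = 0.0008403 S between n4,n7
  Y(R13) = 0.001724 S between n3,n6
  Y(R14) = 0.8772 S between n0,n8
  Y(R15) = 0.005814 S between n3,n7
  V1: constraint V(n0)−V(n2) = 29.5
Assemble and solve the 12×12 MNA system:
  V(n1)=-27.29  V(n2)=-29.50  V(n3)=-0.8005  V(n4)=-21.38  V(n5)=-27.29  V(n6)=-27.29  V(n7)=-21.38  V(n8)=-1.295
  i(L1)=0.1197  i(L2)=0.7628  i(L3)=1.274  i(V1)=-5.227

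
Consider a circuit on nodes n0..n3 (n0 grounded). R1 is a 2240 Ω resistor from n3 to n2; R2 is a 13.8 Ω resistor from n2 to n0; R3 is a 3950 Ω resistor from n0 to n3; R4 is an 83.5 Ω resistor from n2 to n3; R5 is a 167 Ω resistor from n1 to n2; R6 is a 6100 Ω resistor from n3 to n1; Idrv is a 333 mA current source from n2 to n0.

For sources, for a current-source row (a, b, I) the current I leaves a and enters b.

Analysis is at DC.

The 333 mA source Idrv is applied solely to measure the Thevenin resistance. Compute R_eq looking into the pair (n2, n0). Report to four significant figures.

R_eq = 13.75 Ω

Element admittances at DC:
  Y(R1) = 0.0004464 S between n3,n2
  Y(R2) = 0.07246 S between n2,n0
  Y(R3) = 0.0002532 S between n0,n3
  Y(R4) = 0.01198 S between n2,n3
  Y(R5) = 0.005988 S between n1,n2
  Y(R6) = 0.0001639 S between n3,n1
  Idrv: injects 0.333 A into n0 (from n2)
Assemble and solve the 3×3 MNA system:
  V(n1)=-4.577  V(n2)=-4.580  V(n3)=-4.489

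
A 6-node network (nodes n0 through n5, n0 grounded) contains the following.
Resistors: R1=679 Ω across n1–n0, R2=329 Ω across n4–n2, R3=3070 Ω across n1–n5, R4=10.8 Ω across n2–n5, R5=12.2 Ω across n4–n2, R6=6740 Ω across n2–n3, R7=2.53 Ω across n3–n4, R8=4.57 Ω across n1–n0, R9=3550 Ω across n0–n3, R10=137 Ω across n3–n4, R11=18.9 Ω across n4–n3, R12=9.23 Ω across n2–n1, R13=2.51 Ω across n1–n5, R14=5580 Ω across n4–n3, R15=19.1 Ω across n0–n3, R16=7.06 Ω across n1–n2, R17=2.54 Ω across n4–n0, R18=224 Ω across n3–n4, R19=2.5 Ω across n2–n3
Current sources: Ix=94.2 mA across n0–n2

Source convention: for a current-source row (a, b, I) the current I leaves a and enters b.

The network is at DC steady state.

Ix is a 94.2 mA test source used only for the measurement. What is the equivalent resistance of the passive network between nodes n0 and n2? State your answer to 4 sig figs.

MNA unknowns: 5 node voltages V₁..V_5
R1: Y=0.001473 on G[1,0]
R2: Y=0.003040 on G[4,2]
R3: Y=0.0003257 on G[1,5]
R4: Y=0.09259 on G[2,5]
R5: Y=0.08197 on G[4,2]
R6: Y=0.0001484 on G[2,3]
R7: Y=0.3953 on G[3,4]
R8: Y=0.2188 on G[1,0]
R9: Y=0.0002817 on G[0,3]
R10: Y=0.007299 on G[3,4]
R11: Y=0.05291 on G[4,3]
R12: Y=0.1083 on G[2,1]
R13: Y=0.3984 on G[1,5]
R14: Y=0.0001792 on G[4,3]
R15: Y=0.05236 on G[0,3]
R16: Y=0.1416 on G[1,2]
R17: Y=0.3937 on G[4,0]
R18: Y=0.004464 on G[3,4]
R19: Y=0.4000 on G[2,3]
Ix: z[0]−=0.0942, z[2]+=0.0942
solve → V1=0.1729, V2=0.2900, V3=0.1864, V4=0.1176, V5=0.1950

R_eq = 3.079 Ω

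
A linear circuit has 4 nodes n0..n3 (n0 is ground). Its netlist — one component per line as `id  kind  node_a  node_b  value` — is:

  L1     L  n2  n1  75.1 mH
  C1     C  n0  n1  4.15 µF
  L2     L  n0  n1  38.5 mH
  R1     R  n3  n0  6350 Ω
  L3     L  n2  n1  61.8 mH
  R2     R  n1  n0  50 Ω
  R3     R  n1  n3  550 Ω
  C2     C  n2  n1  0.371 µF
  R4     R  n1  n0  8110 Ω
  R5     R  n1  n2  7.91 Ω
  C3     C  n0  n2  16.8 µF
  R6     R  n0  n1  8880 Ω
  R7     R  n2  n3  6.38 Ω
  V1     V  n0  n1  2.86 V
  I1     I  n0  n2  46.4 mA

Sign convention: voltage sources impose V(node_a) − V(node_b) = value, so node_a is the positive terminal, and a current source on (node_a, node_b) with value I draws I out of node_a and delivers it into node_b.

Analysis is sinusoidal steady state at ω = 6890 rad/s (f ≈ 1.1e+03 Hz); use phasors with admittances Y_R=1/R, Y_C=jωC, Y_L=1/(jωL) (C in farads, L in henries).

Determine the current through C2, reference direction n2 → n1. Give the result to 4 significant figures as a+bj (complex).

-0.003222+0.003794j A

Apply KCL at each of the 3 non-ground nodes and solve the resulting linear system.
Node n1: branches {L1, C1, L2, L3, R2, R3, C2, R4, R5, R6, V1} → V_1 = -2.860+0.000j
Node n2: branches {L1, L3, C2, R5, C3, R7, I1} → V_2 = -1.376+1.260j
Node n3: branches {R1, R3, R7} → V_3 = -1.391+1.245j
Source currents: i(V1)=-0.2504-0.2300j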